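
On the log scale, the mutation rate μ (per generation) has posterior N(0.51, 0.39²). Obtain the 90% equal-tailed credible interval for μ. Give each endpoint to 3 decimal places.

[0.877, 3.163]

On the log scale the 90% interval is 0.51 ± 1.645 × 0.39 = [-0.1315, 1.1515].
Exponentiate: [e^-0.1315, e^1.1515] = [0.877, 3.163].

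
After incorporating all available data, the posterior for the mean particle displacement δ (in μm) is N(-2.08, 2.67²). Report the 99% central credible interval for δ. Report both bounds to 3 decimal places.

The posterior is symmetric, so the 99% equal-tailed interval is δ = -2.08 ± z·2.67 with z = 2.576.
Half-width: 2.576 × 2.67 = 6.877.
-2.08 − 6.877 = -8.957; -2.08 + 6.877 = 4.797.

[-8.957, 4.797]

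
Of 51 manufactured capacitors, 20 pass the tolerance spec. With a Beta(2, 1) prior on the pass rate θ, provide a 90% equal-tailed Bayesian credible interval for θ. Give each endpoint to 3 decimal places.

[0.300, 0.518]

Posterior: Beta(2+20, 1+31) = Beta(22, 32).
Equal-tailed 90% interval: the 0.05 and 0.95 quantiles of Beta(22, 32).
Posterior mean ≈ 0.407, SD ≈ 0.066; a Normal approximation gives roughly [0.298, 0.516].
Exact: F⁻¹(0.05) = 0.300; F⁻¹(0.95) = 0.518.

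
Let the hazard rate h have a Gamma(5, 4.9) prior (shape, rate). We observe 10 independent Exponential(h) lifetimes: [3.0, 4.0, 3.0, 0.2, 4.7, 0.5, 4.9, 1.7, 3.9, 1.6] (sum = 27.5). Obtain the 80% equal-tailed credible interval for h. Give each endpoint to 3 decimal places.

Posterior: Gamma(5+10, 4.9+27.5) = Gamma(15, 32.4) (shape, rate).
Equal-tailed 80% interval: Gamma(15, 32.4) quantiles at 0.1 and 0.9.
Posterior mean ≈ 0.463, SD ≈ 0.120; a Normal approximation gives roughly [0.310, 0.616].
Exact: lower = 0.318; upper = 0.621.

[0.318, 0.621]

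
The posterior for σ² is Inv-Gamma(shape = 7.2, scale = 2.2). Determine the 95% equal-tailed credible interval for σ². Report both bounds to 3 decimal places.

[0.165, 0.748]

Inverse-Gamma(7.2, 2.2) quantiles: F⁻¹(0.025) and F⁻¹(0.975).
Equivalently, 1/σ² ~ Gamma(7.2, rate = 2.2); invert its 0.975 and 0.025 quantiles.
Posterior mean ≈ 0.355, SD ≈ 0.156; a Normal approximation gives roughly [0.050, 0.660].
Exact: lower = 0.165; upper = 0.748.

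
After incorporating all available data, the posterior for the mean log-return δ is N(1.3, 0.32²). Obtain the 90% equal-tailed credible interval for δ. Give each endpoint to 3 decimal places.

The posterior is symmetric, so the 90% equal-tailed interval is δ = 1.3 ± z·0.32 with z = 1.645.
Half-width: 1.645 × 0.32 = 0.526.
1.3 − 0.526 = 0.774; 1.3 + 0.526 = 1.826.

[0.774, 1.826]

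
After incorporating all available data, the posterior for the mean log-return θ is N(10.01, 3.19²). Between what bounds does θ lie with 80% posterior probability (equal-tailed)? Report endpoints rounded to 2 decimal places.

[5.92, 14.10]

The posterior is symmetric, so the 80% equal-tailed interval is θ = 10.01 ± z·3.19 with z = 1.282.
Half-width: 1.282 × 3.19 = 4.09.
10.01 − 4.09 = 5.92; 10.01 + 4.09 = 14.10.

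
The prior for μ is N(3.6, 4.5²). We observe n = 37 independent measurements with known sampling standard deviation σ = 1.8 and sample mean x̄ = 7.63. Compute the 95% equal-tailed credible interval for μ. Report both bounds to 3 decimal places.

[7.034, 8.191]

Posterior precision = 1/4.5² + 37/1.8² = 0.0494 + 11.4198 = 11.4691, so posterior SD = 0.2953.
Posterior mean = (3.6/4.5² + 37·7.63/1.8²) / 11.4691 = 7.6126.
Interval: 7.6126 ± 1.960 × 0.2953 → [7.034, 8.191].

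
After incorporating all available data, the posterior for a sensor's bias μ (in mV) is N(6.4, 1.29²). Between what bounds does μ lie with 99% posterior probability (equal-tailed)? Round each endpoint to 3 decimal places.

[3.077, 9.723]

The posterior is symmetric, so the 99% equal-tailed interval is μ = 6.4 ± z·1.29 with z = 2.576.
Half-width: 2.576 × 1.29 = 3.323.
6.4 − 3.323 = 3.077; 6.4 + 3.323 = 9.723.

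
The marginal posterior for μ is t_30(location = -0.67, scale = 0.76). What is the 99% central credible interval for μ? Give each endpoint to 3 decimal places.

The t_30 distribution is symmetric; the 99% interval is -0.67 ± t·0.76 with t_{0.995,30} = 2.750.
Half-width: 2.750 × 0.76 = 2.090.
-0.67 − 2.090 = -2.760; -0.67 + 2.090 = 1.420.

[-2.760, 1.420]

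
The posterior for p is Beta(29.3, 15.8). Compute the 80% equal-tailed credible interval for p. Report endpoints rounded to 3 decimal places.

[0.558, 0.739]

Posterior: Beta(29.3, 15.8).
Equal-tailed 80% interval: the 0.1 and 0.9 quantiles of Beta(29.3, 15.8).
Posterior mean ≈ 0.650, SD ≈ 0.070; a Normal approximation gives roughly [0.560, 0.740].
Exact: F⁻¹(0.1) = 0.558; F⁻¹(0.9) = 0.739.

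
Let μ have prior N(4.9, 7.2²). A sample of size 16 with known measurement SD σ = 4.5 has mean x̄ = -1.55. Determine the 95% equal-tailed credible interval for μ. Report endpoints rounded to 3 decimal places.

Posterior precision = 1/7.2² + 16/4.5² = 0.0193 + 0.7901 = 0.8094, so posterior SD = 1.1115.
Posterior mean = (4.9/7.2² + 16·-1.55/4.5²) / 0.8094 = -1.3963.
Interval: -1.3963 ± 1.960 × 1.1115 → [-3.575, 0.782].

[-3.575, 0.782]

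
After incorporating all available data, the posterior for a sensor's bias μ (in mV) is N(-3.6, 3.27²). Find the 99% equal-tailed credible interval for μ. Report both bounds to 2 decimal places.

[-12.02, 4.82]

The posterior is symmetric, so the 99% equal-tailed interval is μ = -3.6 ± z·3.27 with z = 2.576.
Half-width: 2.576 × 3.27 = 8.42.
-3.6 − 8.42 = -12.02; -3.6 + 8.42 = 4.82.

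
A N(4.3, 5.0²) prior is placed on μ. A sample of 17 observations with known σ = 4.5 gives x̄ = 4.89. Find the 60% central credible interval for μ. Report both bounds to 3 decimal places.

[3.966, 5.761]

Posterior precision = 1/5.0² + 17/4.5² = 0.0400 + 0.8395 = 0.8795, so posterior SD = 1.0663.
Posterior mean = (4.3/5.0² + 17·4.89/4.5²) / 0.8795 = 4.8632.
Interval: 4.8632 ± 0.842 × 1.0663 → [3.966, 5.761].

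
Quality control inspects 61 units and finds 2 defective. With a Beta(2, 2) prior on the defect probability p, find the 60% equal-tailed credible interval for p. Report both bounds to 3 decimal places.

Posterior: Beta(2+2, 2+59) = Beta(4, 61).
Equal-tailed 60% interval: the 0.2 and 0.8 quantiles of Beta(4, 61).
Posterior mean ≈ 0.062, SD ≈ 0.030; a Normal approximation gives roughly [0.037, 0.086].
Exact: F⁻¹(0.2) = 0.036; F⁻¹(0.8) = 0.084.

[0.036, 0.084]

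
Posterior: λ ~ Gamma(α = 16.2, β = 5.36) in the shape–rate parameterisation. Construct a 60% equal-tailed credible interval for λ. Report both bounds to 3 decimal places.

Posterior: Gamma(shape 16.2, rate 5.36).
Equal-tailed 60% interval: Gamma(16.2, 5.36) quantiles at 0.2 and 0.8.
Posterior mean ≈ 3.022, SD ≈ 0.751; a Normal approximation gives roughly [2.390, 3.654].
Exact: lower = 2.379; upper = 3.630.

[2.379, 3.630]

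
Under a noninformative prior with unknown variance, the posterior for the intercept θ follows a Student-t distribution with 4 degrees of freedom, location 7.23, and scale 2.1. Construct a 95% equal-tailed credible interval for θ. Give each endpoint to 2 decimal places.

The t_4 distribution is symmetric; the 95% interval is 7.23 ± t·2.1 with t_{0.975,4} = 2.776.
Half-width: 2.776 × 2.1 = 5.83.
7.23 − 5.83 = 1.40; 7.23 + 5.83 = 13.06.

[1.40, 13.06]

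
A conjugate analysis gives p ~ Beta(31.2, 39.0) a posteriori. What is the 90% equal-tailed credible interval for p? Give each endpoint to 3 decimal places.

Posterior: Beta(31.2, 39.0).
Equal-tailed 90% interval: the 0.05 and 0.95 quantiles of Beta(31.2, 39.0).
Posterior mean ≈ 0.444, SD ≈ 0.059; a Normal approximation gives roughly [0.348, 0.541].
Exact: F⁻¹(0.05) = 0.348; F⁻¹(0.95) = 0.542.

[0.348, 0.542]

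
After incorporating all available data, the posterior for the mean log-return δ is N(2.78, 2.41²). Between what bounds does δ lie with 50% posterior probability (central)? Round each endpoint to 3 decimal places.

[1.154, 4.406]

The posterior is symmetric, so the 50% equal-tailed interval is δ = 2.78 ± z·2.41 with z = 0.674.
Half-width: 0.674 × 2.41 = 1.626.
2.78 − 1.626 = 1.154; 2.78 + 1.626 = 4.406.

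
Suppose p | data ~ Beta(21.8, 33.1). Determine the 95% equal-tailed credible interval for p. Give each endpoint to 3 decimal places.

[0.273, 0.528]

Posterior: Beta(21.8, 33.1).
Equal-tailed 95% interval: the 0.025 and 0.975 quantiles of Beta(21.8, 33.1).
Posterior mean ≈ 0.397, SD ≈ 0.065; a Normal approximation gives roughly [0.269, 0.525].
Exact: F⁻¹(0.025) = 0.273; F⁻¹(0.975) = 0.528.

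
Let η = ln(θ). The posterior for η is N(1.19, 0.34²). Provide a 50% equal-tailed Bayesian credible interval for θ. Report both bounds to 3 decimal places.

On the log scale the 50% interval is 1.19 ± 0.674 × 0.34 = [0.9607, 1.4193].
Exponentiate: [e^0.9607, e^1.4193] = [2.613, 4.134].

[2.613, 4.134]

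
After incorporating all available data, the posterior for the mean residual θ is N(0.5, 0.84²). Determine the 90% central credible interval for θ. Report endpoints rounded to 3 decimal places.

The posterior is symmetric, so the 90% equal-tailed interval is θ = 0.5 ± z·0.84 with z = 1.645.
Half-width: 1.645 × 0.84 = 1.382.
0.5 − 1.382 = -0.882; 0.5 + 1.382 = 1.882.

[-0.882, 1.882]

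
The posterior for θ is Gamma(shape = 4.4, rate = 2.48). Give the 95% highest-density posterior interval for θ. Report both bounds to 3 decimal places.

The posterior is unimodal and skewed, so the HPD interval has equal density at both endpoints and is the shortest 95% interval.
Solving f(0.364) = f(3.447) with F(3.447) − F(0.364) = 0.95 gives [0.364, 3.447].
For comparison, the equal-tailed interval is [0.523, 3.776]; the HPD is narrower and shifted toward the mode.

[0.364, 3.447]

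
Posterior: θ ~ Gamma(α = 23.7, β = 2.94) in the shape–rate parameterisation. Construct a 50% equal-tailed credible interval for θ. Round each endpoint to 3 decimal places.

Posterior: Gamma(shape 23.7, rate 2.94).
Equal-tailed 50% interval: Gamma(23.7, 2.94) quantiles at 0.25 and 0.75.
Posterior mean ≈ 8.061, SD ≈ 1.656; a Normal approximation gives roughly [6.944, 9.178].
Exact: lower = 6.891; upper = 9.108.

[6.891, 9.108]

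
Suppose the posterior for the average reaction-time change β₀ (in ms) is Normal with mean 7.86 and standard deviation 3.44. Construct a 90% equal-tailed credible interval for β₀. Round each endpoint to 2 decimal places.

[2.20, 13.52]

The posterior is symmetric, so the 90% equal-tailed interval is β₀ = 7.86 ± z·3.44 with z = 1.645.
Half-width: 1.645 × 3.44 = 5.66.
7.86 − 5.66 = 2.20; 7.86 + 5.66 = 13.52.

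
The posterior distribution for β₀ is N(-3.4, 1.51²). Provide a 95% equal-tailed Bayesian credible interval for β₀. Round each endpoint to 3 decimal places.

The posterior is symmetric, so the 95% equal-tailed interval is β₀ = -3.4 ± z·1.51 with z = 1.960.
Half-width: 1.960 × 1.51 = 2.960.
-3.4 − 2.960 = -6.360; -3.4 + 2.960 = -0.440.

[-6.360, -0.440]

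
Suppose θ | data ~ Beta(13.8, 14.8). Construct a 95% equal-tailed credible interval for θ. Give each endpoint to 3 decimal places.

Posterior: Beta(13.8, 14.8).
Equal-tailed 95% interval: the 0.025 and 0.975 quantiles of Beta(13.8, 14.8).
Posterior mean ≈ 0.483, SD ≈ 0.092; a Normal approximation gives roughly [0.303, 0.663].
Exact: F⁻¹(0.025) = 0.305; F⁻¹(0.975) = 0.662.

[0.305, 0.662]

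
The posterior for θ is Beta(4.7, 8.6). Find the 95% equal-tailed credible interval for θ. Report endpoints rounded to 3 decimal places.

Posterior: Beta(4.7, 8.6).
Equal-tailed 95% interval: the 0.025 and 0.975 quantiles of Beta(4.7, 8.6).
Posterior mean ≈ 0.353, SD ≈ 0.126; a Normal approximation gives roughly [0.106, 0.601].
Exact: F⁻¹(0.025) = 0.131; F⁻¹(0.975) = 0.617.

[0.131, 0.617]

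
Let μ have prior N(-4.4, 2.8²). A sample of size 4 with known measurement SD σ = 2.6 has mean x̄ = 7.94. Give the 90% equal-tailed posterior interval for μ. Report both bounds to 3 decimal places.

Posterior precision = 1/2.8² + 4/2.6² = 0.1276 + 0.5917 = 0.7193, so posterior SD = 1.1791.
Posterior mean = (-4.4/2.8² + 4·7.94/2.6²) / 0.7193 = 5.7517.
Interval: 5.7517 ± 1.645 × 1.1791 → [3.812, 7.691].

[3.812, 7.691]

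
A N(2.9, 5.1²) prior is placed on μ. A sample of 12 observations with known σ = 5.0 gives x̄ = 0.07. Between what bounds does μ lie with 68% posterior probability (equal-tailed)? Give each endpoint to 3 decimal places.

Posterior precision = 1/5.1² + 12/5.0² = 0.0384 + 0.4800 = 0.5184, so posterior SD = 1.3888.
Posterior mean = (2.9/5.1² + 12·0.07/5.0²) / 0.5184 = 0.2799.
Interval: 0.2799 ± 0.994 × 1.3888 → [-1.101, 1.661].

[-1.101, 1.661]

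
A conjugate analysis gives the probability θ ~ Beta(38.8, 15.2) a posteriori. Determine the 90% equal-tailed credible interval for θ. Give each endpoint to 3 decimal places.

Posterior: Beta(38.8, 15.2).
Equal-tailed 90% interval: the 0.05 and 0.95 quantiles of Beta(38.8, 15.2).
Posterior mean ≈ 0.719, SD ≈ 0.061; a Normal approximation gives roughly [0.619, 0.818].
Exact: F⁻¹(0.05) = 0.614; F⁻¹(0.95) = 0.814.

[0.614, 0.814]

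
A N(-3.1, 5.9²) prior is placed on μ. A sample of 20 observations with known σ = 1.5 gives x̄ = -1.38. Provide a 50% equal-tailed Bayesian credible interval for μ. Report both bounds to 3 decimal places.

[-1.611, -1.160]

Posterior precision = 1/5.9² + 20/1.5² = 0.0287 + 8.8889 = 8.9176, so posterior SD = 0.3349.
Posterior mean = (-3.1/5.9² + 20·-1.38/1.5²) / 8.9176 = -1.3855.
Interval: -1.3855 ± 0.674 × 0.3349 → [-1.611, -1.160].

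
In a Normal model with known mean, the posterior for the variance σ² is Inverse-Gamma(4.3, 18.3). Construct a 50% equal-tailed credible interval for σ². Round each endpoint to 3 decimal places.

[3.351, 6.575]

Inverse-Gamma(4.3, 18.3) quantiles: F⁻¹(0.25) and F⁻¹(0.75).
Equivalently, 1/σ² ~ Gamma(4.3, rate = 18.3); invert its 0.75 and 0.25 quantiles.
Posterior mean ≈ 5.545, SD ≈ 3.657; a Normal approximation gives roughly [3.079, 8.012].
Exact: lower = 3.351; upper = 6.575.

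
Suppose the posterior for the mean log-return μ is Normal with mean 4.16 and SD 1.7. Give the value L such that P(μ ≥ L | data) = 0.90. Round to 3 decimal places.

1.981

Need L with P(μ ≥ L) = 0.90: L = 4.16 − z_{0.1}·1.7.
z = 1.282; L = 4.16 − 1.282 × 1.7 = 1.981.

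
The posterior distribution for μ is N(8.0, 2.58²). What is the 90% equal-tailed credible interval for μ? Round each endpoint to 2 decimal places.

[3.76, 12.24]

The posterior is symmetric, so the 90% equal-tailed interval is μ = 8.0 ± z·2.58 with z = 1.645.
Half-width: 1.645 × 2.58 = 4.24.
8.0 − 4.24 = 3.76; 8.0 + 4.24 = 12.24.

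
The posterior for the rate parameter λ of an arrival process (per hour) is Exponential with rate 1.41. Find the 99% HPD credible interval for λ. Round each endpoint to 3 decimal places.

[0.000, 3.266]

The exponential density is strictly decreasing on [0, ∞), so the HPD interval is anchored at 0: [0, q] with P(λ ≤ q) = 0.99.
q = −ln(1 − 0.99) / 1.41 = 4.6052 / 1.41 = 3.266.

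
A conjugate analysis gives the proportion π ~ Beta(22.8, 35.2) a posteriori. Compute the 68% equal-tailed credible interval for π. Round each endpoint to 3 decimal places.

[0.329, 0.457]

Posterior: Beta(22.8, 35.2).
Equal-tailed 68% interval: the 0.16 and 0.84 quantiles of Beta(22.8, 35.2).
Posterior mean ≈ 0.393, SD ≈ 0.064; a Normal approximation gives roughly [0.330, 0.456].
Exact: F⁻¹(0.16) = 0.329; F⁻¹(0.84) = 0.457.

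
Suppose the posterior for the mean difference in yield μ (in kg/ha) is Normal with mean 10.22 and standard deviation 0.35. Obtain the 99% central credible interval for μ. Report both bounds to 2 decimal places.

[9.32, 11.12]

The posterior is symmetric, so the 99% equal-tailed interval is μ = 10.22 ± z·0.35 with z = 2.576.
Half-width: 2.576 × 0.35 = 0.90.
10.22 − 0.90 = 9.32; 10.22 + 0.90 = 11.12.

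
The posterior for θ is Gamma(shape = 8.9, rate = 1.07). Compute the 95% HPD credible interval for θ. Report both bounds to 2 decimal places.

[3.32, 13.87]

The posterior is unimodal and skewed, so the HPD interval has equal density at both endpoints and is the shortest 95% interval.
Solving f(3.32) = f(13.87) with F(13.87) − F(3.32) = 0.95 gives [3.32, 13.87].
For comparison, the equal-tailed interval is [3.78, 14.61]; the HPD is narrower and shifted toward the mode.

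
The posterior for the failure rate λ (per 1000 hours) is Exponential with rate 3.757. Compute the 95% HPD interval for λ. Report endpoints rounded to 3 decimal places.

The exponential density is strictly decreasing on [0, ∞), so the HPD interval is anchored at 0: [0, q] with P(λ ≤ q) = 0.95.
q = −ln(1 − 0.95) / 3.757 = 2.9957 / 3.757 = 0.797.

[0.000, 0.797]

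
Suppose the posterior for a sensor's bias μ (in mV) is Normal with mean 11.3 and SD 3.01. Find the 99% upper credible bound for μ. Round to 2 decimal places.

Need U with P(μ ≤ U) = 0.99: U = 11.3 + z_{0.01}·3.01.
z = 2.326; U = 11.3 + 2.326 × 3.01 = 18.30.

18.30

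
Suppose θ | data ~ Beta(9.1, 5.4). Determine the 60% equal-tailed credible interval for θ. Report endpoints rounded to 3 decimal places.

[0.522, 0.736]

Posterior: Beta(9.1, 5.4).
Equal-tailed 60% interval: the 0.2 and 0.8 quantiles of Beta(9.1, 5.4).
Posterior mean ≈ 0.628, SD ≈ 0.123; a Normal approximation gives roughly [0.524, 0.731].
Exact: F⁻¹(0.2) = 0.522; F⁻¹(0.8) = 0.736.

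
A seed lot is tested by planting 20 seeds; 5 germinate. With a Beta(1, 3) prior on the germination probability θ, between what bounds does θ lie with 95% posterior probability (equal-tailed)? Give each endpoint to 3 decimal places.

[0.102, 0.437]

Posterior: Beta(1+5, 3+15) = Beta(6, 18).
Equal-tailed 95% interval: the 0.025 and 0.975 quantiles of Beta(6, 18).
Posterior mean ≈ 0.250, SD ≈ 0.087; a Normal approximation gives roughly [0.080, 0.420].
Exact: F⁻¹(0.025) = 0.102; F⁻¹(0.975) = 0.437.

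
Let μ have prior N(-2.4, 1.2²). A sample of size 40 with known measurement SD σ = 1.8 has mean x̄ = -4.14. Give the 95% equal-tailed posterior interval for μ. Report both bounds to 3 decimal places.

[-4.590, -3.505]

Posterior precision = 1/1.2² + 40/1.8² = 0.6944 + 12.3457 = 13.0401, so posterior SD = 0.2769.
Posterior mean = (-2.4/1.2² + 40·-4.14/1.8²) / 13.0401 = -4.0473.
Interval: -4.0473 ± 1.960 × 0.2769 → [-4.590, -3.505].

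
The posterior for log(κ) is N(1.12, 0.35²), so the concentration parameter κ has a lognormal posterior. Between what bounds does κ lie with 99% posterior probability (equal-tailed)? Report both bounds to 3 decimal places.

On the log scale the 99% interval is 1.12 ± 2.576 × 0.35 = [0.2185, 2.0215].
Exponentiate: [e^0.2185, e^2.0215] = [1.244, 7.550].

[1.244, 7.550]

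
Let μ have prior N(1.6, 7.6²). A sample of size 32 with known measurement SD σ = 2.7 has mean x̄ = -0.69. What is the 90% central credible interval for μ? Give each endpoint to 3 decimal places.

Posterior precision = 1/7.6² + 32/2.7² = 0.0173 + 4.3896 = 4.4069, so posterior SD = 0.4764.
Posterior mean = (1.6/7.6² + 32·-0.69/2.7²) / 4.4069 = -0.6810.
Interval: -0.6810 ± 1.645 × 0.4764 → [-1.465, 0.103].

[-1.465, 0.103]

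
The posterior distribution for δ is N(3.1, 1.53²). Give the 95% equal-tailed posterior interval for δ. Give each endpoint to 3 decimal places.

[0.101, 6.099]

The posterior is symmetric, so the 95% equal-tailed interval is δ = 3.1 ± z·1.53 with z = 1.960.
Half-width: 1.960 × 1.53 = 2.999.
3.1 − 2.999 = 0.101; 3.1 + 2.999 = 6.099.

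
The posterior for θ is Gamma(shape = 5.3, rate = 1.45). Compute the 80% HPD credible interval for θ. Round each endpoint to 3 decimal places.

[1.467, 5.245]

The posterior is unimodal and skewed, so the HPD interval has equal density at both endpoints and is the shortest 80% interval.
Solving f(1.467) = f(5.245) with F(5.245) − F(1.467) = 0.80 gives [1.467, 5.245].
For comparison, the equal-tailed interval is [1.824, 5.780]; the HPD is narrower and shifted toward the mode.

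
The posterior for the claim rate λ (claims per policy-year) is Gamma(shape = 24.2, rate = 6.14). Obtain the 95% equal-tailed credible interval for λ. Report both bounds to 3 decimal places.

[2.530, 5.660]

Posterior: Gamma(shape 24.2, rate 6.14).
Equal-tailed 95% interval: Gamma(24.2, 6.14) quantiles at 0.025 and 0.975.
Posterior mean ≈ 3.941, SD ≈ 0.801; a Normal approximation gives roughly [2.371, 5.512].
Exact: lower = 2.530; upper = 5.660.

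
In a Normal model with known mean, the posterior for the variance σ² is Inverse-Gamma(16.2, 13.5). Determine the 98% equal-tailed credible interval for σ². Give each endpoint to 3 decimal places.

[0.500, 1.622]

Inverse-Gamma(16.2, 13.5) quantiles: F⁻¹(0.01) and F⁻¹(0.99).
Equivalently, 1/σ² ~ Gamma(16.2, rate = 13.5); invert its 0.99 and 0.01 quantiles.
Posterior mean ≈ 0.888, SD ≈ 0.236; a Normal approximation gives roughly [0.340, 1.436].
Exact: lower = 0.500; upper = 1.622.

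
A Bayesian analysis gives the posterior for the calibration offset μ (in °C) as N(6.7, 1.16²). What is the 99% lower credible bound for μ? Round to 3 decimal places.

Need L with P(μ ≥ L) = 0.99: L = 6.7 − z_{0.01}·1.16.
z = 2.326; L = 6.7 − 2.326 × 1.16 = 4.001.

4.001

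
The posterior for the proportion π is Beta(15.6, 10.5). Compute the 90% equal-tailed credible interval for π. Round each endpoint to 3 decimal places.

Posterior: Beta(15.6, 10.5).
Equal-tailed 90% interval: the 0.05 and 0.95 quantiles of Beta(15.6, 10.5).
Posterior mean ≈ 0.598, SD ≈ 0.094; a Normal approximation gives roughly [0.443, 0.753].
Exact: F⁻¹(0.05) = 0.438; F⁻¹(0.95) = 0.749.

[0.438, 0.749]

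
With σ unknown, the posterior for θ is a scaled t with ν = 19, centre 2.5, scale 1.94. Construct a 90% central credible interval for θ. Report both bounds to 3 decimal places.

[-0.855, 5.855]

The t_19 distribution is symmetric; the 90% interval is 2.5 ± t·1.94 with t_{0.95,19} = 1.729.
Half-width: 1.729 × 1.94 = 3.355.
2.5 − 3.355 = -0.855; 2.5 + 3.355 = 5.855.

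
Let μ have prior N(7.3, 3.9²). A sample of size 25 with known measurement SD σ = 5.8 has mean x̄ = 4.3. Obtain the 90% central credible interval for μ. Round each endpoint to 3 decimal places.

Posterior precision = 1/3.9² + 25/5.8² = 0.0657 + 0.7432 = 0.8089, so posterior SD = 1.1119.
Posterior mean = (7.3/3.9² + 25·4.3/5.8²) / 0.8089 = 4.5438.
Interval: 4.5438 ± 1.645 × 1.1119 → [2.715, 6.373].

[2.715, 6.373]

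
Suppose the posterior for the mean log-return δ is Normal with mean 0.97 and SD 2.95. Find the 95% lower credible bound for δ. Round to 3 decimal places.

Need L with P(δ ≥ L) = 0.95: L = 0.97 − z_{0.05}·2.95.
z = 1.645; L = 0.97 − 1.645 × 2.95 = -3.882.

-3.882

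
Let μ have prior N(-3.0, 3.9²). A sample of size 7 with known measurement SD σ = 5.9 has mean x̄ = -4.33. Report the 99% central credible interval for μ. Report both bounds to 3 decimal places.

[-8.989, 0.984]

Posterior precision = 1/3.9² + 7/5.9² = 0.0657 + 0.2011 = 0.2668, so posterior SD = 1.9359.
Posterior mean = (-3.0/3.9² + 7·-4.33/5.9²) / 0.2668 = -4.0023.
Interval: -4.0023 ± 2.576 × 1.9359 → [-8.989, 0.984].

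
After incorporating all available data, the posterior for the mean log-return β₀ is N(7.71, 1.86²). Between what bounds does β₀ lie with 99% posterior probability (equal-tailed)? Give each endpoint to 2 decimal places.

[2.92, 12.50]

The posterior is symmetric, so the 99% equal-tailed interval is β₀ = 7.71 ± z·1.86 with z = 2.576.
Half-width: 2.576 × 1.86 = 4.79.
7.71 − 4.79 = 2.92; 7.71 + 4.79 = 12.50.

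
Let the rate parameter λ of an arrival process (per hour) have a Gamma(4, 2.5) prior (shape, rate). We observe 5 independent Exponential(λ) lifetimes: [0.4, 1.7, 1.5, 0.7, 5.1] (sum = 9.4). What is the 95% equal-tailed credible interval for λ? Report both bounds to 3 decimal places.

[0.346, 1.325]

Posterior: Gamma(4+5, 2.5+9.4) = Gamma(9, 11.9) (shape, rate).
Equal-tailed 95% interval: Gamma(9, 11.9) quantiles at 0.025 and 0.975.
Posterior mean ≈ 0.756, SD ≈ 0.252; a Normal approximation gives roughly [0.262, 1.250].
Exact: lower = 0.346; upper = 1.325.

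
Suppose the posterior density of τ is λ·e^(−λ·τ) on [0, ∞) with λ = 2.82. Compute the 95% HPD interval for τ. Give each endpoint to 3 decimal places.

[0.000, 1.062]

The exponential density is strictly decreasing on [0, ∞), so the HPD interval is anchored at 0: [0, q] with P(τ ≤ q) = 0.95.
q = −ln(1 − 0.95) / 2.82 = 2.9957 / 2.82 = 1.062.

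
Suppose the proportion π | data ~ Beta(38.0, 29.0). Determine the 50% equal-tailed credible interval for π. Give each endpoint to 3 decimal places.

[0.527, 0.608]

Posterior: Beta(38.0, 29.0).
Equal-tailed 50% interval: the 0.25 and 0.75 quantiles of Beta(38.0, 29.0).
Posterior mean ≈ 0.567, SD ≈ 0.060; a Normal approximation gives roughly [0.527, 0.608].
Exact: F⁻¹(0.25) = 0.527; F⁻¹(0.75) = 0.608.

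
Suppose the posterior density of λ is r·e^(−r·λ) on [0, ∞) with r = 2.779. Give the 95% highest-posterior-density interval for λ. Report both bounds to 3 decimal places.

[0.000, 1.078]

The exponential density is strictly decreasing on [0, ∞), so the HPD interval is anchored at 0: [0, q] with P(λ ≤ q) = 0.95.
q = −ln(1 − 0.95) / 2.779 = 2.9957 / 2.779 = 1.078.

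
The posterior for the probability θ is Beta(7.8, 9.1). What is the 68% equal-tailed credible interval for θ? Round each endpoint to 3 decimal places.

[0.341, 0.582]

Posterior: Beta(7.8, 9.1).
Equal-tailed 68% interval: the 0.16 and 0.84 quantiles of Beta(7.8, 9.1).
Posterior mean ≈ 0.462, SD ≈ 0.118; a Normal approximation gives roughly [0.344, 0.579].
Exact: F⁻¹(0.16) = 0.341; F⁻¹(0.84) = 0.582.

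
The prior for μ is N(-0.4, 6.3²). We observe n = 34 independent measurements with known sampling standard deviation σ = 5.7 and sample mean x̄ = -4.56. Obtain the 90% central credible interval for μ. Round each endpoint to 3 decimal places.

[-6.051, -2.873]

Posterior precision = 1/6.3² + 34/5.7² = 0.0252 + 1.0465 = 1.0717, so posterior SD = 0.9660.
Posterior mean = (-0.4/6.3² + 34·-4.56/5.7²) / 1.0717 = -4.4622.
Interval: -4.4622 ± 1.645 × 0.9660 → [-6.051, -2.873].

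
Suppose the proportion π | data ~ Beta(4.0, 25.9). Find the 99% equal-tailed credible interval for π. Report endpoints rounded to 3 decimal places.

Posterior: Beta(4.0, 25.9).
Equal-tailed 99% interval: the 0.005 and 0.995 quantiles of Beta(4.0, 25.9).
Posterior mean ≈ 0.134, SD ≈ 0.061; a Normal approximation gives roughly [-0.024, 0.292].
Exact: F⁻¹(0.005) = 0.024; F⁻¹(0.995) = 0.331.

[0.024, 0.331]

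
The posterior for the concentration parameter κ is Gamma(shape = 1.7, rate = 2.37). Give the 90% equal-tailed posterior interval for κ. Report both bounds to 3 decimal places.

[0.102, 1.793]

Posterior: Gamma(shape 1.7, rate 2.37).
Equal-tailed 90% interval: Gamma(1.7, 2.37) quantiles at 0.05 and 0.95.
Posterior mean ≈ 0.717, SD ≈ 0.550; a Normal approximation gives roughly [-0.188, 1.622].
Exact: lower = 0.102; upper = 1.793.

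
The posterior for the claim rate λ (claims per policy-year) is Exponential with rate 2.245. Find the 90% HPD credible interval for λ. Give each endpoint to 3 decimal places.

[0.000, 1.026]

The exponential density is strictly decreasing on [0, ∞), so the HPD interval is anchored at 0: [0, q] with P(λ ≤ q) = 0.90.
q = −ln(1 − 0.90) / 2.245 = 2.3026 / 2.245 = 1.026.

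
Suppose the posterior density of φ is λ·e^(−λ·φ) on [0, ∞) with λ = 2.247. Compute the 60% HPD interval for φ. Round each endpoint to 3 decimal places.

[0.000, 0.408]

The exponential density is strictly decreasing on [0, ∞), so the HPD interval is anchored at 0: [0, q] with P(φ ≤ q) = 0.60.
q = −ln(1 − 0.60) / 2.247 = 0.9163 / 2.247 = 0.408.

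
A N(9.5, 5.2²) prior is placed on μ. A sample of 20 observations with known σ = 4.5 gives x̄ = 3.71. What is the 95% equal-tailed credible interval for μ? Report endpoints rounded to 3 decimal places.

[1.983, 5.855]

Posterior precision = 1/5.2² + 20/4.5² = 0.0370 + 0.9877 = 1.0246, so posterior SD = 0.9879.
Posterior mean = (9.5/5.2² + 20·3.71/4.5²) / 1.0246 = 3.9190.
Interval: 3.9190 ± 1.960 × 0.9879 → [1.983, 5.855].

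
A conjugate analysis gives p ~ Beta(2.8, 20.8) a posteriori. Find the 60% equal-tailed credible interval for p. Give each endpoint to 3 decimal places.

[0.062, 0.170]

Posterior: Beta(2.8, 20.8).
Equal-tailed 60% interval: the 0.2 and 0.8 quantiles of Beta(2.8, 20.8).
Posterior mean ≈ 0.119, SD ≈ 0.065; a Normal approximation gives roughly [0.064, 0.174].
Exact: F⁻¹(0.2) = 0.062; F⁻¹(0.8) = 0.170.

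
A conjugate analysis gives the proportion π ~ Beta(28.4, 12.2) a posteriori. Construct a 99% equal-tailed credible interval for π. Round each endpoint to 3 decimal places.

[0.502, 0.861]

Posterior: Beta(28.4, 12.2).
Equal-tailed 99% interval: the 0.005 and 0.995 quantiles of Beta(28.4, 12.2).
Posterior mean ≈ 0.700, SD ≈ 0.071; a Normal approximation gives roughly [0.516, 0.883].
Exact: F⁻¹(0.005) = 0.502; F⁻¹(0.995) = 0.861.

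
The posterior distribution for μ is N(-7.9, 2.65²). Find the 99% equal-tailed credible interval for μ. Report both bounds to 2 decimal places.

[-14.73, -1.07]

The posterior is symmetric, so the 99% equal-tailed interval is μ = -7.9 ± z·2.65 with z = 2.576.
Half-width: 2.576 × 2.65 = 6.83.
-7.9 − 6.83 = -14.73; -7.9 + 6.83 = -1.07.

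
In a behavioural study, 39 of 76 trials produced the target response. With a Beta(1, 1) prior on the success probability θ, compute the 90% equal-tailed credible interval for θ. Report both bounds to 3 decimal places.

Posterior: Beta(1+39, 1+37) = Beta(40, 38).
Equal-tailed 90% interval: the 0.05 and 0.95 quantiles of Beta(40, 38).
Posterior mean ≈ 0.513, SD ≈ 0.056; a Normal approximation gives roughly [0.420, 0.605].
Exact: F⁻¹(0.05) = 0.420; F⁻¹(0.95) = 0.605.

[0.420, 0.605]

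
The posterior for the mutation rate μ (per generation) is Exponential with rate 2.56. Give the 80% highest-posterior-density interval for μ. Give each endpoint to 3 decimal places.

The exponential density is strictly decreasing on [0, ∞), so the HPD interval is anchored at 0: [0, q] with P(μ ≤ q) = 0.80.
q = −ln(1 − 0.80) / 2.56 = 1.6094 / 2.56 = 0.629.

[0.000, 0.629]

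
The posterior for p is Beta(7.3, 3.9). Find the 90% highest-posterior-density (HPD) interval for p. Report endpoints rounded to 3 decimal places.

The posterior is unimodal and skewed, so the HPD interval has equal density at both endpoints and is the shortest 90% interval.
Solving f(0.434) = f(0.877) with F(0.877) − F(0.434) = 0.90 gives [0.434, 0.877].
For comparison, the equal-tailed interval is [0.412, 0.860]; the HPD is narrower and shifted toward the mode.

[0.434, 0.877]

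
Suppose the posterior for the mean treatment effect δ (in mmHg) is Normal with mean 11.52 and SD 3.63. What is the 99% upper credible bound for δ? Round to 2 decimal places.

Need U with P(δ ≤ U) = 0.99: U = 11.52 + z_{0.01}·3.63.
z = 2.326; U = 11.52 + 2.326 × 3.63 = 19.96.

19.96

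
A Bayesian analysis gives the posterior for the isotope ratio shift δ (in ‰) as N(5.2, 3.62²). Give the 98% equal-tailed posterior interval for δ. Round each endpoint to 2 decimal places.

[-3.22, 13.62]

The posterior is symmetric, so the 98% equal-tailed interval is δ = 5.2 ± z·3.62 with z = 2.326.
Half-width: 2.326 × 3.62 = 8.42.
5.2 − 8.42 = -3.22; 5.2 + 8.42 = 13.62.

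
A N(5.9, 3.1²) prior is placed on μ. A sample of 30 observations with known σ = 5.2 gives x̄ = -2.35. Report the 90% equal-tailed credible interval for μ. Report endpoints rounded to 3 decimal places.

Posterior precision = 1/3.1² + 30/5.2² = 0.1041 + 1.1095 = 1.2135, so posterior SD = 0.9078.
Posterior mean = (5.9/3.1² + 30·-2.35/5.2²) / 1.2135 = -1.6426.
Interval: -1.6426 ± 1.645 × 0.9078 → [-3.136, -0.149].

[-3.136, -0.149]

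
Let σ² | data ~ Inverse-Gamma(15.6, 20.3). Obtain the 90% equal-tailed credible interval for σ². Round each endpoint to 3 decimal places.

[0.898, 2.089]

Inverse-Gamma(15.6, 20.3) quantiles: F⁻¹(0.05) and F⁻¹(0.95).
Equivalently, 1/σ² ~ Gamma(15.6, rate = 20.3); invert its 0.95 and 0.05 quantiles.
Posterior mean ≈ 1.390, SD ≈ 0.377; a Normal approximation gives roughly [0.770, 2.011].
Exact: lower = 0.898; upper = 2.089.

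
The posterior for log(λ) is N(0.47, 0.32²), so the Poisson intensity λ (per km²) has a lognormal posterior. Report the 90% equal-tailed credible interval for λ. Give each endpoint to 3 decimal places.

On the log scale the 90% interval is 0.47 ± 1.645 × 0.32 = [-0.0564, 0.9964].
Exponentiate: [e^-0.0564, e^0.9964] = [0.945, 2.708].

[0.945, 2.708]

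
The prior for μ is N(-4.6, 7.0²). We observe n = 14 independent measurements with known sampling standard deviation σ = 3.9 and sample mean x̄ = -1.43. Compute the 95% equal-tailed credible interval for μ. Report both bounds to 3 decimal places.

[-3.519, 0.522]

Posterior precision = 1/7.0² + 14/3.9² = 0.0204 + 0.9204 = 0.9409, so posterior SD = 1.0310.
Posterior mean = (-4.6/7.0² + 14·-1.43/3.9²) / 0.9409 = -1.4988.
Interval: -1.4988 ± 1.960 × 1.0310 → [-3.519, 0.522].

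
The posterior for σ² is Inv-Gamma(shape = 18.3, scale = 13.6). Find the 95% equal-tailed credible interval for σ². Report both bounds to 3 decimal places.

[0.493, 1.248]

Inverse-Gamma(18.3, 13.6) quantiles: F⁻¹(0.025) and F⁻¹(0.975).
Equivalently, 1/σ² ~ Gamma(18.3, rate = 13.6); invert its 0.975 and 0.025 quantiles.
Posterior mean ≈ 0.786, SD ≈ 0.195; a Normal approximation gives roughly [0.404, 1.168].
Exact: lower = 0.493; upper = 1.248.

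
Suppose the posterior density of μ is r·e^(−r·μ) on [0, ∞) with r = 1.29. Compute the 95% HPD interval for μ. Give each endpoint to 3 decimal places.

[0.000, 2.322]

The exponential density is strictly decreasing on [0, ∞), so the HPD interval is anchored at 0: [0, q] with P(μ ≤ q) = 0.95.
q = −ln(1 − 0.95) / 1.29 = 2.9957 / 1.29 = 2.322.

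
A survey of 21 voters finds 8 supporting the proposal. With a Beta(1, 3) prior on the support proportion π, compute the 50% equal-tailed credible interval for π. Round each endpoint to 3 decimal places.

Posterior: Beta(1+8, 3+13) = Beta(9, 16).
Equal-tailed 50% interval: the 0.25 and 0.75 quantiles of Beta(9, 16).
Posterior mean ≈ 0.360, SD ≈ 0.094; a Normal approximation gives roughly [0.297, 0.423].
Exact: F⁻¹(0.25) = 0.293; F⁻¹(0.75) = 0.423.

[0.293, 0.423]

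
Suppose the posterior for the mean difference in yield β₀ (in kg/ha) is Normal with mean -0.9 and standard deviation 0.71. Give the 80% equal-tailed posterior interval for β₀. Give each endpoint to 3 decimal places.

The posterior is symmetric, so the 80% equal-tailed interval is β₀ = -0.9 ± z·0.71 with z = 1.282.
Half-width: 1.282 × 0.71 = 0.910.
-0.9 − 0.910 = -1.810; -0.9 + 0.910 = 0.010.

[-1.810, 0.010]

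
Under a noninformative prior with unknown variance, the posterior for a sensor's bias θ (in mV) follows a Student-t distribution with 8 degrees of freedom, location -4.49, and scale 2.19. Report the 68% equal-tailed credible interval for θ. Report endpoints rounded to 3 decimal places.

[-6.812, -2.168]

The t_8 distribution is symmetric; the 68% interval is -4.49 ± t·2.19 with t_{0.84,8} = 1.060.
Half-width: 1.060 × 2.19 = 2.322.
-4.49 − 2.322 = -6.812; -4.49 + 2.322 = -2.168.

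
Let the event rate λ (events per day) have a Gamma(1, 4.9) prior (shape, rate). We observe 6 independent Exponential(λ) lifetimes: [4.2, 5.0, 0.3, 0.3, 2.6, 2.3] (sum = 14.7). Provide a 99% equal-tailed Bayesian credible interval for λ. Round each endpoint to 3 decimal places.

Posterior: Gamma(1+6, 4.9+14.7) = Gamma(7, 19.6) (shape, rate).
Equal-tailed 99% interval: Gamma(7, 19.6) quantiles at 0.005 and 0.995.
Posterior mean ≈ 0.357, SD ≈ 0.135; a Normal approximation gives roughly [0.009, 0.705].
Exact: lower = 0.104; upper = 0.799.

[0.104, 0.799]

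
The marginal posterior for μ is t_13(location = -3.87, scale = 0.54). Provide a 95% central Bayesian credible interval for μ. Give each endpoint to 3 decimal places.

[-5.037, -2.703]

The t_13 distribution is symmetric; the 95% interval is -3.87 ± t·0.54 with t_{0.975,13} = 2.160.
Half-width: 2.160 × 0.54 = 1.167.
-3.87 − 1.167 = -5.037; -3.87 + 1.167 = -2.703.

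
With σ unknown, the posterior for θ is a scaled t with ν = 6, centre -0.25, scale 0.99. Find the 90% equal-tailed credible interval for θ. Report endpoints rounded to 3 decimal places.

The t_6 distribution is symmetric; the 90% interval is -0.25 ± t·0.99 with t_{0.95,6} = 1.943.
Half-width: 1.943 × 0.99 = 1.924.
-0.25 − 1.924 = -2.174; -0.25 + 1.924 = 1.674.

[-2.174, 1.674]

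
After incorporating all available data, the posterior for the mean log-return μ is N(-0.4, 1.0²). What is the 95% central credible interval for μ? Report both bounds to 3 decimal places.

The posterior is symmetric, so the 95% equal-tailed interval is μ = -0.4 ± z·1.0 with z = 1.960.
Half-width: 1.960 × 1.0 = 1.960.
-0.4 − 1.960 = -2.360; -0.4 + 1.960 = 1.560.

[-2.360, 1.560]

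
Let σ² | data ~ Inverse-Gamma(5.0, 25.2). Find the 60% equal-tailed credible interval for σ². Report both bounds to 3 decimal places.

Inverse-Gamma(5.0, 25.2) quantiles: F⁻¹(0.2) and F⁻¹(0.8).
Equivalently, 1/σ² ~ Gamma(5.0, rate = 25.2); invert its 0.8 and 0.2 quantiles.
Posterior mean ≈ 6.300, SD ≈ 3.637; a Normal approximation gives roughly [3.239, 9.361].
Exact: lower = 3.749; upper = 8.157.

[3.749, 8.157]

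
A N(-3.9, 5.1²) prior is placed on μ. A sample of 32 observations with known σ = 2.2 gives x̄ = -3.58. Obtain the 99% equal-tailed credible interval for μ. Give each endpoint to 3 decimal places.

Posterior precision = 1/5.1² + 32/2.2² = 0.0384 + 6.6116 = 6.6500, so posterior SD = 0.3878.
Posterior mean = (-3.9/5.1² + 32·-3.58/2.2²) / 6.6500 = -3.5819.
Interval: -3.5819 ± 2.576 × 0.3878 → [-4.581, -2.583].

[-4.581, -2.583]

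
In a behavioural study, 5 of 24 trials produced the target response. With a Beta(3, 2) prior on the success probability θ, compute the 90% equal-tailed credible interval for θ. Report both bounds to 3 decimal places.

Posterior: Beta(3+5, 2+19) = Beta(8, 21).
Equal-tailed 90% interval: the 0.05 and 0.95 quantiles of Beta(8, 21).
Posterior mean ≈ 0.276, SD ≈ 0.082; a Normal approximation gives roughly [0.142, 0.410].
Exact: F⁻¹(0.05) = 0.151; F⁻¹(0.95) = 0.419.

[0.151, 0.419]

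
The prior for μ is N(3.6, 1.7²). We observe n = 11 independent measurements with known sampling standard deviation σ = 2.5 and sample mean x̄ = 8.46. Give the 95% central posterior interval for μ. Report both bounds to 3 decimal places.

[6.311, 9.012]

Posterior precision = 1/1.7² + 11/2.5² = 0.3460 + 1.7600 = 2.1060, so posterior SD = 0.6891.
Posterior mean = (3.6/1.7² + 11·8.46/2.5²) / 2.1060 = 7.6615.
Interval: 7.6615 ± 1.960 × 0.6891 → [6.311, 9.012].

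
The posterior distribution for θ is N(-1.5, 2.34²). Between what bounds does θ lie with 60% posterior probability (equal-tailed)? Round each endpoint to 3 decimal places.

The posterior is symmetric, so the 60% equal-tailed interval is θ = -1.5 ± z·2.34 with z = 0.842.
Half-width: 0.842 × 2.34 = 1.969.
-1.5 − 1.969 = -3.469; -1.5 + 1.969 = 0.469.

[-3.469, 0.469]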